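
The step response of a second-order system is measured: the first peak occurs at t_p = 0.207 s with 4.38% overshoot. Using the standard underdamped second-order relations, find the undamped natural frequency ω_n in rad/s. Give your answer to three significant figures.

ω_n ≈ 21.4 rad/s

From the overshoot, ζ = −ln(OS)/√(π²+ln²(OS)) = 0.706.
t_p = π/ω_d ⇒ ω_d = 15.2 rad/s; then ω_n = ω_d/√(1−ζ²) = 21.4 rad/s.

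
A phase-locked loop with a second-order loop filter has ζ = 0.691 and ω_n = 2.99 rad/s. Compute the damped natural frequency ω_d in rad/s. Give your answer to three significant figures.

ω_d = ω_n√(1−ζ²) = 2.99·√0.523 = 2.16 rad/s.

ω_d ≈ 2.16 rad/s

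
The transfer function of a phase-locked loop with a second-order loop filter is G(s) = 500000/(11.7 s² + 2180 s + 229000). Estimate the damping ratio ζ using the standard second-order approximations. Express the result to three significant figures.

Dividing through by 11.7: denominator becomes s² + 186.3 s + 19570.
So ω_n = √19570 = 140 rad/s and ζ = 186.3/(2·140) = 0.666.

ζ ≈ 0.666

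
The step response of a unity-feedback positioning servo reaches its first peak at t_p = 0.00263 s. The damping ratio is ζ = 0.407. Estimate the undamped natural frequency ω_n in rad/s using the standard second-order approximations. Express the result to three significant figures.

Peak time t_p = π/ω_d, so ω_d = π/t_p = π/0.00263 = 1190 rad/s.
ω_n = ω_d/√(1−ζ²) = 1190/√0.834 = 1310 rad/s.

ω_n ≈ 1310 rad/s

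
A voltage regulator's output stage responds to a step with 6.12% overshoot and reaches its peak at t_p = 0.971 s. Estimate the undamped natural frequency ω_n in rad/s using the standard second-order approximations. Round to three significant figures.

From the overshoot, ζ = −ln(OS)/√(π²+ln²(OS)) = 0.665.
From t_p = π/ω_d, ω_d = π/0.971 = 3.24 rad/s, so ω_n = ω_d/√(1−ζ²) = 4.33 rad/s.

ω_n ≈ 4.33 rad/s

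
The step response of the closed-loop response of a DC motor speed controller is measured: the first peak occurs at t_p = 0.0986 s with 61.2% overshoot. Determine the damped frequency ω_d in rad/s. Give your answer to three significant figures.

ω_d ≈ 31.9 rad/s

t_p = π/ω_d, so ω_d = π/0.0986 = 31.9 rad/s.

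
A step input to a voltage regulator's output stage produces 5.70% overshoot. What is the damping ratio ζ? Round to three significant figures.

ζ ≈ 0.674

ζ = −ln(OS)/√(π² + (ln OS)²). With OS = 0.0570, ln OS = −2.865 and ζ = 2.865/4.252 = 0.674.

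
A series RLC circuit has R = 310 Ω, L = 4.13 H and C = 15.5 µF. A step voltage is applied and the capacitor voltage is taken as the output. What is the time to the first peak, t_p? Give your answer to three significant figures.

For a series RLC circuit (capacitor voltage as output), ω_n = 1/√(LC) = 1/√(4.13 H · 15.5 µF) = 125 rad/s.
ζ = (R/2)·√(C/L) = (310/2)·√(15.5 µF/4.13 H) = 0.300.
ω_d = 125·√(1 − 0.300²) = 119 rad/s. t_p = π/ω_d = 0.0264 s.

t_p ≈ 0.0264 s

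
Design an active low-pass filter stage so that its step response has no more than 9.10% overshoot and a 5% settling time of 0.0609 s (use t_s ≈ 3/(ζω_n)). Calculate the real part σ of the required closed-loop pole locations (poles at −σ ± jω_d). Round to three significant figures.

σ ≈ 49.3

The settling-time spec alone fixes σ = ζω_n = 3/t_s = 3/0.0609 = 49.3.
(Overshoot then fixes ζ = 0.607 and hence ω_d = σ·√(1−ζ²)/ζ = 64.6 rad/s.)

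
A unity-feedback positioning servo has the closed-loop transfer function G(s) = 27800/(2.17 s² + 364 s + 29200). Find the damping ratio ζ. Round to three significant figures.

ζ ≈ 0.723

Dividing through by 2.17: denominator becomes s² + 167.7 s + 13460.
So ω_n = √13460 = 116 rad/s and ζ = 167.7/(2·116) = 0.723.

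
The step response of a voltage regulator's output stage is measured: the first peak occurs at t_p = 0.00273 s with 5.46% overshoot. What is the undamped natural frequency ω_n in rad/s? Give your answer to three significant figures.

The overshoot fixes ζ = −ln(OS)/√(π²+ln²(OS)) = 0.679.
From t_p = π/ω_d, ω_d = π/0.00273 = 1150 rad/s, so ω_n = ω_d/√(1−ζ²) = 1570 rad/s.

ω_n ≈ 1570 rad/s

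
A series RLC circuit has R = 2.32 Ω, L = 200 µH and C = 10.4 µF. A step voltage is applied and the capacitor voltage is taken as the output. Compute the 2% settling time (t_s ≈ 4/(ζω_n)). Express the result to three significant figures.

t_s ≈ 0.000690 s

For a series RLC circuit (capacitor voltage as output), ω_n = 1/√(LC) = 1/√(200 µH · 10.4 µF) = 21900 rad/s.
ζ = (R/2)·√(C/L) = (2.32/2)·√(10.4 µF/200 µH) = 0.265.
t_s ≈ 4/(ζω_n) = 0.000690 s.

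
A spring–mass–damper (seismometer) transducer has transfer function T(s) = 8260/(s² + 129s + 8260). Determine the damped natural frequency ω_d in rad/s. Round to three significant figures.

ω_n = √8260 = 90.9 rad/s; ζ = 129/(2·90.9) = 0.710.
The damped frequency ω_d = ω_n√(1−ζ²) = 64.0 rad/s.

ω_d ≈ 64.0 rad/s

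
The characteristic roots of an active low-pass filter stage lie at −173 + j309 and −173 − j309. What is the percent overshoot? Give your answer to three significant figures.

%OS ≈ 17.2%

|pole| = ω_n = √(173² + 309²) = 354 rad/s; ζ = cos θ = σ/ω_n = 0.489.
%OS = 100·exp(−πζ/√(1−ζ²)) = 17.2%.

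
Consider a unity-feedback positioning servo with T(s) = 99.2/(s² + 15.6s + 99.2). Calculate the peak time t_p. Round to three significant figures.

ω_n = √99.2 = 9.96 rad/s; ζ = 15.6/(2·9.96) = 0.783.
The damped frequency ω_d = ω_n√(1−ζ²) = 6.19 rad/s. Then t_p = π/ω_d = 0.507 s.

t_p ≈ 0.507 s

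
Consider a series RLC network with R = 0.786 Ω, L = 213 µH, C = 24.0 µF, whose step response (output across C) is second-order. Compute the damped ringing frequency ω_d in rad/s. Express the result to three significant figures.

For a series RLC circuit (capacitor voltage as output), ω_n = 1/√(LC) = 1/√(213 µH · 24.0 µF) = 14000 rad/s.
ζ = (R/2)·√(C/L) = (0.786/2)·√(24.0 µF/213 µH) = 0.132.
ω_d = 14000·√(1 − 0.132²) = 13900 rad/s.

ω_d ≈ 13900 rad/s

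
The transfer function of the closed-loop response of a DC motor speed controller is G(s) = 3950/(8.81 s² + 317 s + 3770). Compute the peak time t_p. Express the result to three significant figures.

t_p ≈ 0.308 s

Dividing through by 8.81: denominator becomes s² + 35.98 s + 427.9.
So ω_n = √427.9 = 20.7 rad/s and ζ = 35.98/(2·20.7) = 0.870.
The damped frequency ω_d = ω_n√(1−ζ²) = 10.2 rad/s. t_p = π/ω_d = 0.308 s.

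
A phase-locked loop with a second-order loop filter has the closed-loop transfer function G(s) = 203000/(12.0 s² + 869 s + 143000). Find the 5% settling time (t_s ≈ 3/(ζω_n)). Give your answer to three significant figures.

Dividing through by 12.0: denominator becomes s² + 72.42 s + 11920.
So ω_n = √11920 = 109 rad/s and ζ = 72.42/(2·109) = 0.332.
t_s ≈ 3/(ζω_n) = 0.0829 s.

t_s ≈ 0.0829 s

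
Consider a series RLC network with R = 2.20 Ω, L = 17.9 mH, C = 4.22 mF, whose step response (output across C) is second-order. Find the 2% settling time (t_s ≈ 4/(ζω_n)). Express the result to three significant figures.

For a series RLC circuit (capacitor voltage as output), ω_n = 1/√(LC) = 1/√(17.9 mH · 4.22 mF) = 115 rad/s.
ζ = (R/2)·√(C/L) = (2.20/2)·√(4.22 mF/17.9 mH) = 0.534.
t_s ≈ 4/(ζω_n) = 0.0651 s.

t_s ≈ 0.0651 s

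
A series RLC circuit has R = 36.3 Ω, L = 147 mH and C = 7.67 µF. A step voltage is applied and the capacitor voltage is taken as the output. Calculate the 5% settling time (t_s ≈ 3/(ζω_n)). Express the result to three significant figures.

For a series RLC circuit (capacitor voltage as output), ω_n = 1/√(LC) = 1/√(147 mH · 7.67 µF) = 942 rad/s.
ζ = (R/2)·√(C/L) = (36.3/2)·√(7.67 µF/147 mH) = 0.131.
t_s ≈ 3/(ζω_n) = 0.0243 s.

t_s ≈ 0.0243 s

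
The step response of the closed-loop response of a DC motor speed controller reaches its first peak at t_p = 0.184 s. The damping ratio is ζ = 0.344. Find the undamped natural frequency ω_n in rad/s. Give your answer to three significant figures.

Peak time t_p = π/ω_d, so ω_d = π/t_p = π/0.184 = 17.1 rad/s.
ω_n = ω_d/√(1−ζ²) = 17.1/√0.882 = 18.2 rad/s.

ω_n ≈ 18.2 rad/s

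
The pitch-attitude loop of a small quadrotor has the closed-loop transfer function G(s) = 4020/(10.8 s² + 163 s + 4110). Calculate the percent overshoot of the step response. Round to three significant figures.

%OS ≈ 26.8%

Dividing through by 10.8: denominator becomes s² + 15.09 s + 380.6.
So ω_n = √380.6 = 19.5 rad/s and ζ = 15.09/(2·19.5) = 0.387.
%OS = 100·exp(−πζ/√(1−ζ²)) = 26.8%.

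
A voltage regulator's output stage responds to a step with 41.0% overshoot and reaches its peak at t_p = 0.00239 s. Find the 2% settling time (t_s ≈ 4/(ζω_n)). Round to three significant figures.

t_s ≈ 0.0107 s

ζ from %OS: ζ = |ln 0.410|/√(π²+ln²0.410) = 0.273.
From t_p = π/ω_d, ω_d = π/0.00239 = 1310 rad/s, so ω_n = ω_d/√(1−ζ²) = 1370 rad/s.
t_s ≈ 4/(ζω_n) = 4/(0.273·1370) = 0.0107 s.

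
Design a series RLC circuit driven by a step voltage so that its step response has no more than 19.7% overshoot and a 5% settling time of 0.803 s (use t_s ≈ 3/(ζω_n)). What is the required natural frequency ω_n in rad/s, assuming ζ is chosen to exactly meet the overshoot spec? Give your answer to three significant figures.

ω_n ≈ 8.13 rad/s

Inverting the overshoot relation: ζ = |ln 0.197|/√(π² + ln²0.197) = 0.459.
Then ω_n = 3/(ζ t_s) = 3/(0.459 × 0.803) = 8.13 rad/s.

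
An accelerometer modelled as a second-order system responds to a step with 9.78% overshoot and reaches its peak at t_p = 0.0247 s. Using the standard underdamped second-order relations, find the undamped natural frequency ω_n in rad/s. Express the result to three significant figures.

ζ from %OS: ζ = |ln 0.0978|/√(π²+ln²0.0978) = 0.595.
From t_p = π/ω_d, ω_d = π/0.0247 = 127 rad/s, so ω_n = ω_d/√(1−ζ²) = 158 rad/s.

ω_n ≈ 158 rad/s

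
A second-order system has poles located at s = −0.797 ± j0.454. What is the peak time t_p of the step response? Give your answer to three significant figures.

t_p ≈ 6.92 s

t_p = π/ω_d with ω_d = 0.454 (the imaginary part), so t_p = 6.92 s.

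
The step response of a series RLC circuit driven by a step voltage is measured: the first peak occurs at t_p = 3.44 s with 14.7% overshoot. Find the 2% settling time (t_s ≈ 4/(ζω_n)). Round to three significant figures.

t_s ≈ 7.18 s

From the overshoot, ζ = −ln(OS)/√(π²+ln²(OS)) = 0.521.
t_p = π/ω_d ⇒ ω_d = 0.913 rad/s; then ω_n = ω_d/√(1−ζ²) = 1.07 rad/s.
t_s ≈ 4/(ζω_n) = 4/(0.521·1.07) = 7.18 s.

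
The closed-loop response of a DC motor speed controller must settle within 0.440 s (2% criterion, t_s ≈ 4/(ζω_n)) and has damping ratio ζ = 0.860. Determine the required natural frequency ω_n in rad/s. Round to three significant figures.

ω_n ≈ 10.6 rad/s

Rearranging t_s ≈ 4/(ζω_n) gives ω_n = 4/(ζ·t_s) = 4/(0.860 × 0.440) = 10.6 rad/s.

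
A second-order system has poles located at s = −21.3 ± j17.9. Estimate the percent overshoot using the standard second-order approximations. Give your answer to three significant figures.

%OS ≈ 2.38%

The poles are at −σ ± jω_d with σ = 21.3 and ω_d = 17.9, so ω_n = √(σ²+ω_d²) = 27.8 rad/s and ζ = σ/ω_n = 0.766.
Overshoot: exp(−π·0.766/√(1−0.766²)) = 0.0238, i.e. 2.38%.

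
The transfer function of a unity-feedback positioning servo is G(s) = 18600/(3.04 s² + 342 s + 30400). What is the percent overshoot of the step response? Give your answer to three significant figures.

Dividing through by 3.04: denominator becomes s² + 112.5 s + 10000.
So ω_n = √10000 = 100 rad/s and ζ = 112.5/(2·100) = 0.562.
%OS = 100·exp(−πζ/√(1−ζ²)) = 11.8%.

%OS ≈ 11.8%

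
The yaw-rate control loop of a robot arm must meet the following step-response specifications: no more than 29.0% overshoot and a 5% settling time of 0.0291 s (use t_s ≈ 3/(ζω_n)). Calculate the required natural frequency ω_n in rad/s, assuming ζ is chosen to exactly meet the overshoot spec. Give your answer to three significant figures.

ω_n ≈ 281 rad/s

From %OS = 100·exp(−πζ/√(1−ζ²)), invert to get ζ = −ln(OS)/√(π² + ln²(OS)) with OS = 0.290.
−ln 0.290 = 1.238, so ζ = 1.238/√(π² + 1.532) = 0.367.
Then ω_n = 3/(ζ t_s) = 3/(0.367 × 0.0291) = 281 rad/s.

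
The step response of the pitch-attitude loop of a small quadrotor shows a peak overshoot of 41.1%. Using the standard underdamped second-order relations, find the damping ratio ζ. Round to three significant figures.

From %OS = 100·exp(−πζ/√(1−ζ²)), invert to get ζ = −ln(OS)/√(π² + ln²(OS)) with OS = 0.411.
−ln 0.411 = 0.8892, so ζ = 0.8892/√(π² + 0.7906) = 0.272.

ζ ≈ 0.272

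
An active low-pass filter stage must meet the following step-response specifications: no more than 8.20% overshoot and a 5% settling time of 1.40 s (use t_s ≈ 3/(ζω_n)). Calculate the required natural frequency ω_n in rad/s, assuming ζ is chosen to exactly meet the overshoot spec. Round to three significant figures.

ω_n ≈ 3.44 rad/s

Inverting the overshoot relation: ζ = |ln 0.0820|/√(π² + ln²0.0820) = 0.623.
Then ω_n = 3/(ζ t_s) = 3/(0.623 × 1.40) = 3.44 rad/s.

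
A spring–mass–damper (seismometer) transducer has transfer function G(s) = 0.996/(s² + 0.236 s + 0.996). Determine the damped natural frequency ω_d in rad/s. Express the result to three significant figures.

ω_d ≈ 0.991 rad/s

ω_n = √0.996 = 0.998 rad/s; ζ = 0.236/(2·0.998) = 0.118.
ω_d = 0.998·√(1 − 0.118²) = 0.991 rad/s.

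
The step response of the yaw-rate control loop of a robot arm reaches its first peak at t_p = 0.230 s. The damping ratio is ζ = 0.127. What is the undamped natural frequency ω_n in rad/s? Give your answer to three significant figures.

ω_n ≈ 13.8 rad/s

Peak time t_p = π/ω_d, so ω_d = π/t_p = π/0.230 = 13.7 rad/s.
ω_n = ω_d/√(1−ζ²) = 13.7/√0.984 = 13.8 rad/s.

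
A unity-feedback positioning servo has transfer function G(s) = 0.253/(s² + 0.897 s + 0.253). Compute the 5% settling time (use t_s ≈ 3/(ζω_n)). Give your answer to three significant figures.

t_s ≈ 6.69 s

Comparing the denominator to s² + 2ζω_n s + ω_n²: ω_n = √0.253 = 0.503 rad/s, and 2ζω_n = 0.897 so ζ = 0.897/(2·0.503) = 0.892.
t_s ≈ 3/(ζω_n) = 3/(0.892·0.503) = 6.69 s.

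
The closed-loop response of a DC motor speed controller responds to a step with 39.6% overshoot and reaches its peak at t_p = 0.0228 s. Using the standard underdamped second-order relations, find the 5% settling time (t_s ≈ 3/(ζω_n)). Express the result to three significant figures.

The overshoot fixes ζ = −ln(OS)/√(π²+ln²(OS)) = 0.283.
From t_p = π/ω_d, ω_d = π/0.0228 = 138 rad/s, so ω_n = ω_d/√(1−ζ²) = 144 rad/s.
t_s ≈ 3/(ζω_n) = 3/(0.283·144) = 0.0738 s.

t_s ≈ 0.0738 s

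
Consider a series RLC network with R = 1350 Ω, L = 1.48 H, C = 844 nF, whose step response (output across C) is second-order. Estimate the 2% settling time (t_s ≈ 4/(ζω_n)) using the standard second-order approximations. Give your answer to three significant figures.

For a series RLC circuit (capacitor voltage as output), ω_n = 1/√(LC) = 1/√(1.48 H · 844 nF) = 895 rad/s.
ζ = (R/2)·√(C/L) = (1350/2)·√(844 nF/1.48 H) = 0.510.
t_s ≈ 4/(ζω_n) = 0.00877 s.

t_s ≈ 0.00877 s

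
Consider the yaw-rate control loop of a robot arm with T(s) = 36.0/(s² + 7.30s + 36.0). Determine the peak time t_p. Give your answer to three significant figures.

t_p ≈ 0.660 s

Matching coefficients with s² + 2ζω_n s + ω_n² gives ω_n² = 36.0 ⇒ ω_n = 6.00 rad/s, and ζ = 7.30/(2ω_n) = 0.608.
ω_d = 6.00·√(1 − 0.608²) = 4.76 rad/s. Then t_p = π/ω_d = 0.660 s.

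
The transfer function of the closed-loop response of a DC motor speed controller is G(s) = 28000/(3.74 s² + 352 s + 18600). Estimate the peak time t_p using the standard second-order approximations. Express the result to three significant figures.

t_p ≈ 0.0598 s

Dividing through by 3.74: denominator becomes s² + 94.12 s + 4973.
So ω_n = √4973 = 70.5 rad/s and ζ = 94.12/(2·70.5) = 0.667.
ω_d = 70.5·√(1 − 0.667²) = 52.5 rad/s. t_p = π/ω_d = 0.0598 s.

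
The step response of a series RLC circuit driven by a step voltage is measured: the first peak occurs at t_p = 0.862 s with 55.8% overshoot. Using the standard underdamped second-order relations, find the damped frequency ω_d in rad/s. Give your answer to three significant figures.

ω_d ≈ 3.64 rad/s

t_p = π/ω_d, so ω_d = π/0.862 = 3.64 rad/s.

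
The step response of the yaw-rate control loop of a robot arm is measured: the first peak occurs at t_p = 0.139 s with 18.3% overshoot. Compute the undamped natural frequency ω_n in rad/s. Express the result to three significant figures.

From the overshoot, ζ = −ln(OS)/√(π²+ln²(OS)) = 0.476.
t_p = π/ω_d ⇒ ω_d = 22.6 rad/s; then ω_n = ω_d/√(1−ζ²) = 25.7 rad/s.

ω_n ≈ 25.7 rad/s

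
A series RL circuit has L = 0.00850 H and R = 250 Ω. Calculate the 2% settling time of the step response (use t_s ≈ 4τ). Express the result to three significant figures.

τ = L/R = 0.00850/250 = 0.0000340 s.
t_s ≈ 4τ = 0.000136 s.

t_s ≈ 0.000136 s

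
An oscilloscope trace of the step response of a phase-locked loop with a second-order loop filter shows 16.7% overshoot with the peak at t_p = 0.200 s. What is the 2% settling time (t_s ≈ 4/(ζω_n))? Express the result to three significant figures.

ζ from %OS: ζ = |ln 0.167|/√(π²+ln²0.167) = 0.495.
t_p = π/ω_d ⇒ ω_d = 15.7 rad/s; then ω_n = ω_d/√(1−ζ²) = 18.1 rad/s.
t_s ≈ 4/(ζω_n) = 4/(0.495·18.1) = 0.447 s.

t_s ≈ 0.447 s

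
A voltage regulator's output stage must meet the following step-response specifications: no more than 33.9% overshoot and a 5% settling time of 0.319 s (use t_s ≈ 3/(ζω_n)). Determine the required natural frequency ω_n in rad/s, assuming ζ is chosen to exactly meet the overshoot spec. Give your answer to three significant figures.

ω_n ≈ 28.9 rad/s

From %OS = 100·exp(−πζ/√(1−ζ²)), invert to get ζ = −ln(OS)/√(π² + ln²(OS)) with OS = 0.339.
−ln 0.339 = 1.082, so ζ = 1.082/√(π² + 1.170) = 0.326.
Then ω_n = 3/(ζ t_s) = 3/(0.326 × 0.319) = 28.9 rad/s.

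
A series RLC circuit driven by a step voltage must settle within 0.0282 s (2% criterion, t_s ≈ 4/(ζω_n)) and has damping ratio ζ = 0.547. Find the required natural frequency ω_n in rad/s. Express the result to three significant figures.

ω_n ≈ 259 rad/s

Rearranging t_s ≈ 4/(ζω_n) gives ω_n = 4/(ζ·t_s) = 4/(0.547 × 0.0282) = 259 rad/s.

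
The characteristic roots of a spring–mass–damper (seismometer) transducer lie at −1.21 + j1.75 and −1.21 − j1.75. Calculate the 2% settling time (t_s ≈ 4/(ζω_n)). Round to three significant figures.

For poles at −σ ± jω_d, ζω_n = σ = 1.21, so t_s ≈ 4/σ = 3.31 s.

t_s ≈ 3.31 s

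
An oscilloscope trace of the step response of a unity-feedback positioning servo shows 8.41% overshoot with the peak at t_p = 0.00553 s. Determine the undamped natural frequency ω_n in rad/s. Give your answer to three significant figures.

The overshoot fixes ζ = −ln(OS)/√(π²+ln²(OS)) = 0.619.
From t_p = π/ω_d, ω_d = π/0.00553 = 568 rad/s, so ω_n = ω_d/√(1−ζ²) = 723 rad/s.

ω_n ≈ 723 rad/s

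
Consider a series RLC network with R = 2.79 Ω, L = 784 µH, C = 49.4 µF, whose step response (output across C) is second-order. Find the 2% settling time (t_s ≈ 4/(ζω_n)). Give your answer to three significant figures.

t_s ≈ 0.00225 s

For a series RLC circuit (capacitor voltage as output), ω_n = 1/√(LC) = 1/√(784 µH · 49.4 µF) = 5080 rad/s.
ζ = (R/2)·√(C/L) = (2.79/2)·√(49.4 µF/784 µH) = 0.350.
t_s ≈ 4/(ζω_n) = 0.00225 s.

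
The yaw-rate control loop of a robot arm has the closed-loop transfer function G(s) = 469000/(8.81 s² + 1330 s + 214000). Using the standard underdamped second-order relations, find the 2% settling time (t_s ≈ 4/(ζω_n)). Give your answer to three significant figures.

Dividing through by 8.81: denominator becomes s² + 151.0 s + 24290.
So ω_n = √24290 = 156 rad/s and ζ = 151.0/(2·156) = 0.484.
t_s ≈ 4/(ζω_n) = 0.0530 s.

t_s ≈ 0.0530 s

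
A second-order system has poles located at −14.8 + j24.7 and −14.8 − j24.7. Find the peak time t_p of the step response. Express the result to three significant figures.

t_p = π/ω_d with ω_d = 24.7 (the imaginary part), so t_p = 0.127 s.

t_p ≈ 0.127 s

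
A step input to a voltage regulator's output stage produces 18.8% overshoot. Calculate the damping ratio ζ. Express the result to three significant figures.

ζ ≈ 0.470

ζ = −ln(OS)/√(π² + (ln OS)²). With OS = 0.188, ln OS = −1.671 and ζ = 1.671/3.558 = 0.470.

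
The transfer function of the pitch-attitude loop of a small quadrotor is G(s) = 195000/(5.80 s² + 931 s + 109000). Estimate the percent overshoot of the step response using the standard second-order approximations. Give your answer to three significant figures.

%OS ≈ 10.3%

Dividing through by 5.80: denominator becomes s² + 160.5 s + 18790.
So ω_n = √18790 = 137 rad/s and ζ = 160.5/(2·137) = 0.585.
%OS = 100 e^{−πζ/√(1−ζ²)} with ζ = 0.585 gives 10.3%.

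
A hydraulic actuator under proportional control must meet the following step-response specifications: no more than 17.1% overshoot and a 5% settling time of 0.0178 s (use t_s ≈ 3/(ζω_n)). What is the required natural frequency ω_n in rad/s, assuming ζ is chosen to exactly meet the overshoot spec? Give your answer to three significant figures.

From %OS = 100·exp(−πζ/√(1−ζ²)), invert to get ζ = −ln(OS)/√(π² + ln²(OS)) with OS = 0.171.
−ln 0.171 = 1.766, so ζ = 1.766/√(π² + 3.119) = 0.490.
Then ω_n = 3/(ζ t_s) = 3/(0.490 × 0.0178) = 344 rad/s.

ω_n ≈ 344 rad/s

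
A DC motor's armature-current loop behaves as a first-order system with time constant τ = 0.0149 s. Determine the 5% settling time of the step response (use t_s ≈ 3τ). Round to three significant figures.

t_s ≈ 3τ = 0.0447 s.

t_s ≈ 0.0447 s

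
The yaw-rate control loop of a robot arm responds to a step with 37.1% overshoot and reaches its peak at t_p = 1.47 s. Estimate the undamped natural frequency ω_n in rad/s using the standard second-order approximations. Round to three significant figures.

ω_n ≈ 2.24 rad/s

From the overshoot, ζ = −ln(OS)/√(π²+ln²(OS)) = 0.301.
From t_p = π/ω_d, ω_d = π/1.47 = 2.14 rad/s, so ω_n = ω_d/√(1−ζ²) = 2.24 rad/s.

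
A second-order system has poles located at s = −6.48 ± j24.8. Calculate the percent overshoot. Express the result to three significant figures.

%OS ≈ 44.0%

With σ = 6.48, ω_d = 24.8: ω_n = √(σ²+ω_d²) = 25.6 rad/s, ζ = σ/ω_n = 0.253.
Overshoot: exp(−π·0.253/√(1−0.253²)) = 0.440, i.e. 44.0%.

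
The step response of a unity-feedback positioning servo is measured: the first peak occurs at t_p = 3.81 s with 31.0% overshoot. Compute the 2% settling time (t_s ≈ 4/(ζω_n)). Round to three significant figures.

t_s ≈ 13.0 s

The overshoot fixes ζ = −ln(OS)/√(π²+ln²(OS)) = 0.349.
t_p = π/ω_d ⇒ ω_d = 0.825 rad/s; then ω_n = ω_d/√(1−ζ²) = 0.880 rad/s.
t_s ≈ 4/(ζω_n) = 4/(0.349·0.880) = 13.0 s.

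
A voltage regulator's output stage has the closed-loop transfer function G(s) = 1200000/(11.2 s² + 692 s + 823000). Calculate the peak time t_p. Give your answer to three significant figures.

t_p ≈ 0.0117 s

Dividing through by 11.2: denominator becomes s² + 61.79 s + 73480.
So ω_n = √73480 = 271 rad/s and ζ = 61.79/(2·271) = 0.114.
ω_d = 271·√(1 − 0.114²) = 269 rad/s. t_p = π/ω_d = 0.0117 s.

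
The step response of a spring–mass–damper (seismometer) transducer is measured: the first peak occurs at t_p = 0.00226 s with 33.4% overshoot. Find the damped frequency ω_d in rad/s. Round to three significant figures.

t_p = π/ω_d, so ω_d = π/0.00226 = 1390 rad/s.

ω_d ≈ 1390 rad/s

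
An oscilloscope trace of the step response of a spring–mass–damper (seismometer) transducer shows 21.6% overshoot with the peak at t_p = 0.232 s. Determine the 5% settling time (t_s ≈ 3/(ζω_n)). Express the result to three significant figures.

ζ from %OS: ζ = |ln 0.216|/√(π²+ln²0.216) = 0.438.
From t_p = π/ω_d, ω_d = π/0.232 = 13.5 rad/s, so ω_n = ω_d/√(1−ζ²) = 15.1 rad/s.
t_s ≈ 3/(ζω_n) = 3/(0.438·15.1) = 0.454 s.

t_s ≈ 0.454 s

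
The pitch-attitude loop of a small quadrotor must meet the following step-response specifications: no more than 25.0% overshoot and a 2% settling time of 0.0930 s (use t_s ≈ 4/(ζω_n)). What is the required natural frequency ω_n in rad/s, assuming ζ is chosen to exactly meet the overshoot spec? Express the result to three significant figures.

ω_n ≈ 107 rad/s

ζ = −ln(OS)/√(π² + (ln OS)²). With OS = 0.250, ln OS = −1.386 and ζ = 1.386/3.434 = 0.404.
From t_s ≈ 4/(ζω_n): ω_n = 4/(ζ·t_s) = 4/(0.404·0.0930) = 107 rad/s.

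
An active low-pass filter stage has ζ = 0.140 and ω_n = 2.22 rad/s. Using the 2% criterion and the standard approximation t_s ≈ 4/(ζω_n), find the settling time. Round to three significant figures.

t_s ≈ 4/(ζω_n) = 4/(0.140 × 2.22) = 12.9 s.

t_s ≈ 12.9 s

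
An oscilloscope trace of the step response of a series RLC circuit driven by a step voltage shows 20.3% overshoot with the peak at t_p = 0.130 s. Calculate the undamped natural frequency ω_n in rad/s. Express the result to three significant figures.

From the overshoot, ζ = −ln(OS)/√(π²+ln²(OS)) = 0.453.
t_p = π/ω_d ⇒ ω_d = 24.2 rad/s; then ω_n = ω_d/√(1−ζ²) = 27.1 rad/s.

ω_n ≈ 27.1 rad/s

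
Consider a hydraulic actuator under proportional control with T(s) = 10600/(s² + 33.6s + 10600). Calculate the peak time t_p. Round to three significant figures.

t_p ≈ 0.0309 s

Matching coefficients with s² + 2ζω_n s + ω_n² gives ω_n² = 10600 ⇒ ω_n = 103 rad/s, and ζ = 33.6/(2ω_n) = 0.163.
The damped frequency ω_d = ω_n√(1−ζ²) = 102 rad/s. Then t_p = π/ω_d = 0.0309 s.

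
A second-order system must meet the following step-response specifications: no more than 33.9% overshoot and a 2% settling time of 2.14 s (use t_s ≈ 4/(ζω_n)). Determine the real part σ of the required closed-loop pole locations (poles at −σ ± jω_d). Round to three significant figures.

σ ≈ 1.87

The settling-time spec alone fixes σ = ζω_n = 4/t_s = 4/2.14 = 1.87.
(Overshoot then fixes ζ = 0.326 and hence ω_d = σ·√(1−ζ²)/ζ = 5.43 rad/s.)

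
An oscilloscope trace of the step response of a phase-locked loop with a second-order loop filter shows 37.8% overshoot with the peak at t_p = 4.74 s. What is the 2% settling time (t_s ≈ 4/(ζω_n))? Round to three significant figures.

t_s ≈ 19.5 s

The overshoot fixes ζ = −ln(OS)/√(π²+ln²(OS)) = 0.296.
From t_p = π/ω_d, ω_d = π/4.74 = 0.663 rad/s, so ω_n = ω_d/√(1−ζ²) = 0.694 rad/s.
t_s ≈ 4/(ζω_n) = 4/(0.296·0.694) = 19.5 s.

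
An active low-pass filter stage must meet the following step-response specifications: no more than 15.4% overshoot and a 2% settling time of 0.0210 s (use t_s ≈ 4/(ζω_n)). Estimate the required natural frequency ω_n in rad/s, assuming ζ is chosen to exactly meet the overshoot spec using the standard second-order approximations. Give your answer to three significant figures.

Inverting the overshoot relation: ζ = |ln 0.154|/√(π² + ln²0.154) = 0.512.
Then ω_n = 4/(ζ t_s) = 4/(0.512 × 0.0210) = 372 rad/s.

ω_n ≈ 372 rad/s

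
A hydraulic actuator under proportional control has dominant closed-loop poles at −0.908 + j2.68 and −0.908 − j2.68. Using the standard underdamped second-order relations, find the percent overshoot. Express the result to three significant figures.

%OS ≈ 34.5%

With σ = 0.908, ω_d = 2.68: ω_n = √(σ²+ω_d²) = 2.83 rad/s, ζ = σ/ω_n = 0.321.
Overshoot: exp(−π·0.321/√(1−0.321²)) = 0.345, i.e. 34.5%.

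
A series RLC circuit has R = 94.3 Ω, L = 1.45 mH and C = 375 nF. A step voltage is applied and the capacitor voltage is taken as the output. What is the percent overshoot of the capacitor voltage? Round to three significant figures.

For a series RLC circuit (capacitor voltage as output), ω_n = 1/√(LC) = 1/√(1.45 mH · 375 nF) = 42900 rad/s.
ζ = (R/2)·√(C/L) = (94.3/2)·√(375 nF/1.45 mH) = 0.758.
%OS = 100·exp(−πζ/√(1−ζ²)) = 2.59%.

%OS ≈ 2.59%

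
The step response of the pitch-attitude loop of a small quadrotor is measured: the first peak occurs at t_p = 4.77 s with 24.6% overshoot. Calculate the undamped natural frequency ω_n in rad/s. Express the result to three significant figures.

ζ from %OS: ζ = |ln 0.246|/√(π²+ln²0.246) = 0.408.
From t_p = π/ω_d, ω_d = π/4.77 = 0.659 rad/s, so ω_n = ω_d/√(1−ζ²) = 0.721 rad/s.

ω_n ≈ 0.721 rad/s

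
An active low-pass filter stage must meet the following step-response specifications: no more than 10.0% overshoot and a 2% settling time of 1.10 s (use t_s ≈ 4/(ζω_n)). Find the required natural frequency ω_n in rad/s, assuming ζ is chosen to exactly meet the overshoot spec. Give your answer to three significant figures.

ω_n ≈ 6.15 rad/s

Inverting the overshoot relation: ζ = |ln 0.100|/√(π² + ln²0.100) = 0.591.
From t_s ≈ 4/(ζω_n): ω_n = 4/(ζ·t_s) = 4/(0.591·1.10) = 6.15 rad/s.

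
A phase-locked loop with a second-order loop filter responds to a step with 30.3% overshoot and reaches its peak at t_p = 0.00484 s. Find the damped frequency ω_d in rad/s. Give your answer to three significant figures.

ω_d ≈ 649 rad/s

t_p = π/ω_d, so ω_d = π/0.00484 = 649 rad/s.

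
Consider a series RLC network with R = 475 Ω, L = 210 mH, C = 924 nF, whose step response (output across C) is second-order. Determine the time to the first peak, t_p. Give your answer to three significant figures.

For a series RLC circuit (capacitor voltage as output), ω_n = 1/√(LC) = 1/√(210 mH · 924 nF) = 2270 rad/s.
ζ = (R/2)·√(C/L) = (475/2)·√(924 nF/210 mH) = 0.498.
The damped frequency ω_d = ω_n√(1−ζ²) = 1970 rad/s. t_p = π/ω_d = 0.00160 s.

t_p ≈ 0.00160 s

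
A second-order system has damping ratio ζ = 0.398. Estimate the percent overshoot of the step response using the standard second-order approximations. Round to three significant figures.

%OS ≈ 25.6%

For an underdamped second-order system, %OS = 100·exp(−πζ/√(1−ζ²)).
πζ/√(1−ζ²) = π·0.398/√(1−0.158) = 1.363, so %OS = 100·e^(−1.363) = 25.6%.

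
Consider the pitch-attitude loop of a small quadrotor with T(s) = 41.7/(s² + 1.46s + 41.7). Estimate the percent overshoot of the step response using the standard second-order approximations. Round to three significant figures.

Comparing the denominator to s² + 2ζω_n s + ω_n²: ω_n = √41.7 = 6.46 rad/s, and 2ζω_n = 1.46 so ζ = 1.46/(2·6.46) = 0.113.
%OS = 100·exp(−πζ/√(1−ζ²)) = 69.9%.

%OS ≈ 69.9%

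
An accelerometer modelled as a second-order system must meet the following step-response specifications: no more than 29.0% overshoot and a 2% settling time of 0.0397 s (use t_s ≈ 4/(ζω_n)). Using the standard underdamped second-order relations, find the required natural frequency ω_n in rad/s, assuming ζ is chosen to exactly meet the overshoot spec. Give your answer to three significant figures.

Inverting the overshoot relation: ζ = |ln 0.290|/√(π² + ln²0.290) = 0.367.
From t_s ≈ 4/(ζω_n): ω_n = 4/(ζ·t_s) = 4/(0.367·0.0397) = 275 rad/s.

ω_n ≈ 275 rad/s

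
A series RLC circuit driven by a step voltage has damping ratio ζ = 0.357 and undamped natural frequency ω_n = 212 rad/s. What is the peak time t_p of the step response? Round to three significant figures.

The damped frequency is ω_d = ω_n√(1−ζ²) = 212·√(1−0.127) = 198 rad/s.
Peak time t_p = π/ω_d = π/198 = 0.0159 s.

t_p ≈ 0.0159 s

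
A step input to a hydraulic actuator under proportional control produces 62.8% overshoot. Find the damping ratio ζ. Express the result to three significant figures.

Inverting the overshoot relation: ζ = |ln 0.628|/√(π² + ln²0.628) = 0.146.

ζ ≈ 0.146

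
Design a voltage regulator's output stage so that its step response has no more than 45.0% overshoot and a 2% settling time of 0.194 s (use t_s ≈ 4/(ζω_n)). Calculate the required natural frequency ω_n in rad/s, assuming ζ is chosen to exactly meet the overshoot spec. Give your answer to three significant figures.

ω_n ≈ 83.7 rad/s

From %OS = 100·exp(−πζ/√(1−ζ²)), invert to get ζ = −ln(OS)/√(π² + ln²(OS)) with OS = 0.450.
−ln 0.450 = 0.7985, so ζ = 0.7985/√(π² + 0.6376) = 0.246.
From t_s ≈ 4/(ζω_n): ω_n = 4/(ζ·t_s) = 4/(0.246·0.194) = 83.7 rad/s.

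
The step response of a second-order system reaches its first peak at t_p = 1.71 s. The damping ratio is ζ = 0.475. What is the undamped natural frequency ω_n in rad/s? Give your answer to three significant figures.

ω_n ≈ 2.09 rad/s

Peak time t_p = π/ω_d, so ω_d = π/t_p = π/1.71 = 1.84 rad/s.
ω_n = ω_d/√(1−ζ²) = 1.84/√0.774 = 2.09 rad/s.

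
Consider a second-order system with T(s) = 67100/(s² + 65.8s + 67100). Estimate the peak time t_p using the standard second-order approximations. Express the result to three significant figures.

t_p ≈ 0.0122 s

ω_n = √67100 = 259 rad/s; ζ = 65.8/(2·259) = 0.127.
ω_d = 259·√(1 − 0.127²) = 257 rad/s. Then t_p = π/ω_d = 0.0122 s.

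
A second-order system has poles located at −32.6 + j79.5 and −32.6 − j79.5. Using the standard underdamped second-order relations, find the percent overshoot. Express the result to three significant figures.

The poles are at −σ ± jω_d with σ = 32.6 and ω_d = 79.5, so ω_n = √(σ²+ω_d²) = 85.9 rad/s and ζ = σ/ω_n = 0.379.
%OS = 100·exp(−πζ/√(1−ζ²)) = 27.6%.

%OS ≈ 27.6%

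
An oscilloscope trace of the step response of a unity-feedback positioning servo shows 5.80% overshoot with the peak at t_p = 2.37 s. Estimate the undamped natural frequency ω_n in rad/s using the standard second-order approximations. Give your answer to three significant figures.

ω_n ≈ 1.79 rad/s

From the overshoot, ζ = −ln(OS)/√(π²+ln²(OS)) = 0.672.
From t_p = π/ω_d, ω_d = π/2.37 = 1.33 rad/s, so ω_n = ω_d/√(1−ζ²) = 1.79 rad/s.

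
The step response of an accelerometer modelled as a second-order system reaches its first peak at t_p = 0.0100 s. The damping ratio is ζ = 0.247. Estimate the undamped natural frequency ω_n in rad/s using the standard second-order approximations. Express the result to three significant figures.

ω_n ≈ 324 rad/s

Peak time t_p = π/ω_d, so ω_d = π/t_p = π/0.0100 = 314 rad/s.
ω_n = ω_d/√(1−ζ²) = 314/√0.939 = 324 rad/s.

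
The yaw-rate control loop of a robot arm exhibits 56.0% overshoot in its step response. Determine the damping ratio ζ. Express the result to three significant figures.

ζ ≈ 0.181

Inverting the overshoot relation: ζ = |ln 0.560|/√(π² + ln²0.560) = 0.181.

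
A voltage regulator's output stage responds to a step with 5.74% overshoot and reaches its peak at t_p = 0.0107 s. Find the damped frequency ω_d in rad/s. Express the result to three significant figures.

ω_d ≈ 294 rad/s

t_p = π/ω_d, so ω_d = π/0.0107 = 294 rad/s.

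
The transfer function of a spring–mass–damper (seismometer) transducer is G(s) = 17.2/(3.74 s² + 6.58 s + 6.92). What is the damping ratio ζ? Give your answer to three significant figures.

ζ ≈ 0.647

Dividing through by 3.74: denominator becomes s² + 1.759 s + 1.850.
So ω_n = √1.850 = 1.36 rad/s and ζ = 1.759/(2·1.36) = 0.647.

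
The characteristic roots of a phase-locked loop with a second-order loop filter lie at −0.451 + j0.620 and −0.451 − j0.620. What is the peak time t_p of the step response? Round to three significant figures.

t_p = π/ω_d with ω_d = 0.620 (the imaginary part), so t_p = 5.07 s.

t_p ≈ 5.07 s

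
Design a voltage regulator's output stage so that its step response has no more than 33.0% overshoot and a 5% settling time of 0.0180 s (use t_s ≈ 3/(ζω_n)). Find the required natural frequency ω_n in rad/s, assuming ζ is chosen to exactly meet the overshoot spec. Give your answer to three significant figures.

ω_n ≈ 501 rad/s

From %OS = 100·exp(−πζ/√(1−ζ²)), invert to get ζ = −ln(OS)/√(π² + ln²(OS)) with OS = 0.330.
−ln 0.330 = 1.109, so ζ = 1.109/√(π² + 1.229) = 0.333.
Then ω_n = 3/(ζ t_s) = 3/(0.333 × 0.0180) = 501 rad/s.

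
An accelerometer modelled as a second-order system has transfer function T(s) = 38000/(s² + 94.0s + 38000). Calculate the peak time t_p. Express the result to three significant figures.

Matching coefficients with s² + 2ζω_n s + ω_n² gives ω_n² = 38000 ⇒ ω_n = 195 rad/s, and ζ = 94.0/(2ω_n) = 0.241.
ω_d = 195·√(1 − 0.241²) = 189 rad/s. Then t_p = π/ω_d = 0.0166 s.

t_p ≈ 0.0166 s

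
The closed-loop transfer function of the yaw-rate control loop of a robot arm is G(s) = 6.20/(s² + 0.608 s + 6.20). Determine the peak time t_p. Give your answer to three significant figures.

ω_n = √6.20 = 2.49 rad/s; ζ = 0.608/(2·2.49) = 0.122.
ω_d = 2.49·√(1 − 0.122²) = 2.47 rad/s. Then t_p = π/ω_d = 1.27 s.

t_p ≈ 1.27 s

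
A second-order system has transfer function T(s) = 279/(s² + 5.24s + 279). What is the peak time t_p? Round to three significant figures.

Comparing the denominator to s² + 2ζω_n s + ω_n²: ω_n = √279 = 16.7 rad/s, and 2ζω_n = 5.24 so ζ = 5.24/(2·16.7) = 0.157.
The damped frequency ω_d = ω_n√(1−ζ²) = 16.5 rad/s. Then t_p = π/ω_d = 0.190 s.

t_p ≈ 0.190 s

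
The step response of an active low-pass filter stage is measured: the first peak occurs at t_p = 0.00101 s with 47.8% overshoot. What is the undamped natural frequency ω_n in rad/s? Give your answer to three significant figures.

ω_n ≈ 3200 rad/s

The overshoot fixes ζ = −ln(OS)/√(π²+ln²(OS)) = 0.229.
From t_p = π/ω_d, ω_d = π/0.00101 = 3110 rad/s, so ω_n = ω_d/√(1−ζ²) = 3200 rad/s.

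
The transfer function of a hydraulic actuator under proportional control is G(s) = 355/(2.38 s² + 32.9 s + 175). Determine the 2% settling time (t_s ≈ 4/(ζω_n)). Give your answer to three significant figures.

t_s ≈ 0.579 s

Dividing through by 2.38: denominator becomes s² + 13.82 s + 73.53.
So ω_n = √73.53 = 8.57 rad/s and ζ = 13.82/(2·8.57) = 0.806.
t_s ≈ 4/(ζω_n) = 0.579 s.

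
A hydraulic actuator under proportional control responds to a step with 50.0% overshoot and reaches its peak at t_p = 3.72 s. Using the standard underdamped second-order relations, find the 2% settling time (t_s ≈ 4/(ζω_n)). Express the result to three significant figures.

From the overshoot, ζ = −ln(OS)/√(π²+ln²(OS)) = 0.215.
From t_p = π/ω_d, ω_d = π/3.72 = 0.845 rad/s, so ω_n = ω_d/√(1−ζ²) = 0.865 rad/s.
t_s ≈ 4/(ζω_n) = 4/(0.215·0.865) = 21.5 s.

t_s ≈ 21.5 s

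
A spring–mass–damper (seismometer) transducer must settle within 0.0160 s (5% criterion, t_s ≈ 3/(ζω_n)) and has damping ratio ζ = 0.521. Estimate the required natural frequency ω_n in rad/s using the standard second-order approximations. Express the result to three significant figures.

Rearranging t_s ≈ 3/(ζω_n) gives ω_n = 3/(ζ·t_s) = 3/(0.521 × 0.0160) = 360 rad/s.

ω_n ≈ 360 rad/s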